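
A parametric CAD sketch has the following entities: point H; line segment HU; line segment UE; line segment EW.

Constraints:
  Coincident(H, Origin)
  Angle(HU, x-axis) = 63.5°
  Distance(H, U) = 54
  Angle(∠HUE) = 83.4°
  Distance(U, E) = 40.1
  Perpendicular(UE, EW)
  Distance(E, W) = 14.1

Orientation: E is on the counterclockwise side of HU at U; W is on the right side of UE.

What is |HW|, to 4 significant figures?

75.75

∠HUE = 83.4°, so UE runs at 63.5° + (180° − 83.4°) = 160.1° from the x-axis; with |UE| = 40.1, E = U + 40.1·(cos 160.1°, sin 160.1°) = (-13.61, 61.98). The perpendicularity gives EW at right angles to UE; with |EW| = 14.1 on the right of UE, W = E + 14.1·(0.3404, 0.9403) = (-8.812, 75.23). Then |HW| = |W − H| = 75.75.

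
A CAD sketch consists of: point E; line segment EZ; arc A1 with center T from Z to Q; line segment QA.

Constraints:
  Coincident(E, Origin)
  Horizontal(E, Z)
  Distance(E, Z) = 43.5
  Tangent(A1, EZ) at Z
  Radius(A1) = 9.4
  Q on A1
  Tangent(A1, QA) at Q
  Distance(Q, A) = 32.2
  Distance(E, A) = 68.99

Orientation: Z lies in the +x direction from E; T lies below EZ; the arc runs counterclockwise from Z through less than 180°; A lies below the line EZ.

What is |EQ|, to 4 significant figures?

39.12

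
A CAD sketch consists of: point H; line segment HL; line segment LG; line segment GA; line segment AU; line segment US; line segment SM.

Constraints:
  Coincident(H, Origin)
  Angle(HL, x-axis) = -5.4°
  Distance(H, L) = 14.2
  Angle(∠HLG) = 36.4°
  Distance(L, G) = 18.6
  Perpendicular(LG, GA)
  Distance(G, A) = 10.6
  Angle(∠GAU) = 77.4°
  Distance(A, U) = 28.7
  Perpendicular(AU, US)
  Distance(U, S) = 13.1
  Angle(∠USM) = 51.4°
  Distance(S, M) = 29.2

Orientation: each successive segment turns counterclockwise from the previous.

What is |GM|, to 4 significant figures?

15.87

AU is perpendicular to US, so US runs at 60.80°; with |US| = 13.1, S = (24.65, 0.5928). ∠USM = 51.4° gives SM at -170.6° from the x-axis; with |SM| = 29.2, M = (-4.158, -4.176). Then |GM| = |M − G| = 15.87.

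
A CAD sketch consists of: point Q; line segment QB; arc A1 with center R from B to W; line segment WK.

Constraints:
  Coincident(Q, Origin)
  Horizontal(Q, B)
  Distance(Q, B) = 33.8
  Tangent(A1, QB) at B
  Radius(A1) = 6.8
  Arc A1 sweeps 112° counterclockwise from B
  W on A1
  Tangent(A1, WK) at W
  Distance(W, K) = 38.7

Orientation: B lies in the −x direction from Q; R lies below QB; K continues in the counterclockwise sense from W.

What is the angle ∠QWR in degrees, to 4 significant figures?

8.880°

Tangency of A1 to QB means the radius RB is perpendicular to QB, so R = B + (0, -6.8) = (-33.80, -6.800). On A1, B sits at bearing 90° from R; a 112° counterclockwise sweep puts W at bearing 202°, so W = R + 6.8·(cos 202°, sin 202°) = (-40.10, -9.347). Then cos ∠QWR = WQ·WR / (|WQ||WR|), giving 8.880°.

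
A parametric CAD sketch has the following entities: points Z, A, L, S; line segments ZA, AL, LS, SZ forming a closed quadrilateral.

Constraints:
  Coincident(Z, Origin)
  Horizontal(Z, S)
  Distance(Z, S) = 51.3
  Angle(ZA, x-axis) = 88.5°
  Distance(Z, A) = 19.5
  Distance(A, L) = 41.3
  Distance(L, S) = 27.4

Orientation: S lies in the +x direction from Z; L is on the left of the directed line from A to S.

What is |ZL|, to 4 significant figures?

48.61

Checks: |AL| = 41.30 ✓; |LS| = 27.40 ✓.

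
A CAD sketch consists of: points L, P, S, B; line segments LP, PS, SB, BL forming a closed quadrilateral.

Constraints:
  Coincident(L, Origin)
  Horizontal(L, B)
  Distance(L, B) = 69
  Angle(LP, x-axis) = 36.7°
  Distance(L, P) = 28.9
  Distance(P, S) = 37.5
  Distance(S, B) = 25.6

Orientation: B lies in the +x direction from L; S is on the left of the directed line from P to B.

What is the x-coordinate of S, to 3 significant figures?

60.1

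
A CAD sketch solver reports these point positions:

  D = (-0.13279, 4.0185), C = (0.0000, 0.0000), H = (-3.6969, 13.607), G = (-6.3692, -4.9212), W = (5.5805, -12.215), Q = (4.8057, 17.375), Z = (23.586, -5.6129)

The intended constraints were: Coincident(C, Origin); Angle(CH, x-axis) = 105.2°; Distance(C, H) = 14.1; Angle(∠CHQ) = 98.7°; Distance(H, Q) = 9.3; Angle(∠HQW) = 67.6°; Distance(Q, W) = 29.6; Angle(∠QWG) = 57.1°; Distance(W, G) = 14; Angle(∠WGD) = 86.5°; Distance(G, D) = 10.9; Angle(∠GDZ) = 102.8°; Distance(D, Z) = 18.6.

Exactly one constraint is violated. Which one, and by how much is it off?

Distance(D, Z) = 18.6 — off by 7.00.

C = (0.00, 0.00) ✓; CH at 105.2° ✓; |CH| = 14.10 ✓; ∠CHQ = 98.70° ✓; |HQ| = 9.300 ✓; ∠HQW = 67.60° ✓; |QW| = 29.60 ✓; ∠QWG = 57.10° ✓; |WG| = 14.00 ✓; ∠WGD = 86.50° ✓; |GD| = 10.90 ✓; ∠GDZ = 102.8° ✓; |DZ| = 25.60 ✗.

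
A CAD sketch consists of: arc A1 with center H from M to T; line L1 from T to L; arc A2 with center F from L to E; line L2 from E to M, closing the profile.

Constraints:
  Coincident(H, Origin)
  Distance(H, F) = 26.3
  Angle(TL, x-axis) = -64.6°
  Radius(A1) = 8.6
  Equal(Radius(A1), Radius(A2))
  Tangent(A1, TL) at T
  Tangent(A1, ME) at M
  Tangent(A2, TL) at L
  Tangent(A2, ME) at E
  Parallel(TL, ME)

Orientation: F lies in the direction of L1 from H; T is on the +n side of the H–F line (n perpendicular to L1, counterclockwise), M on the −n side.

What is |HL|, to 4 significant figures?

27.67

The slot axis is L1's direction at -64.6°, so u = (cos -64.6°, sin -64.6°) = (0.4289, -0.9033) and n = (−sin -64.6°, cos -64.6°) = (0.9033, 0.4289). H is at the origin and F lies 26.3 along u from H, so F = 26.3·u = (11.28, -23.76). Tangency of A1 to both parallel lines with radius 8.6 puts T and M at H ± 8.6·n: T = (7.769, 3.689), M = (-7.769, -3.689). Equal radii place L and E the same way about F: L = F + 8.6·n = (19.05, -20.07), E = F − 8.6·n = (3.512, -27.45). Then |HL| = |L − H| = 27.67.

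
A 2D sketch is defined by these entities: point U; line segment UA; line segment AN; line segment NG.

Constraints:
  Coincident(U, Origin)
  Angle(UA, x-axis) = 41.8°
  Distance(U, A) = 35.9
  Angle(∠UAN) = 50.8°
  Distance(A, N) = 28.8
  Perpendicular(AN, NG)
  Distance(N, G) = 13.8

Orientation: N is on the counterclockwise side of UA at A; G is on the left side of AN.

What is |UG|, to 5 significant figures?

15.294

U is at the origin; UA runs at 41.8° with length 35.9, so A = 35.9·(cos 41.8°, sin 41.8°) = (26.763, 23.929). ∠UAN = 50.8°, so AN runs at 41.8° + (180° − 50.8°) = 171.00° from the x-axis; with |AN| = 28.8, N = A + 28.8·(cos 171.00°, sin 171.00°) = (-1.6828, 28.434). AN ⟂ NG; with |NG| = 13.8 on the left of AN, G = N + 13.8·(-0.15643, -0.98769) = (-3.8416, 14.804). Then |UG| = |G − U| = 15.294.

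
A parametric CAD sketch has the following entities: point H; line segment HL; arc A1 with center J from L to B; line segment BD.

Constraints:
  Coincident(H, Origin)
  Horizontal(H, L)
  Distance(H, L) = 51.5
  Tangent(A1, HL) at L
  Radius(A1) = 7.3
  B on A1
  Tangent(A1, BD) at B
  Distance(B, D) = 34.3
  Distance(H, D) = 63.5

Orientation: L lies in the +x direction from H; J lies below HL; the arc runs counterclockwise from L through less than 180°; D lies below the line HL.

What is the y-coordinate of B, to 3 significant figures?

-8.00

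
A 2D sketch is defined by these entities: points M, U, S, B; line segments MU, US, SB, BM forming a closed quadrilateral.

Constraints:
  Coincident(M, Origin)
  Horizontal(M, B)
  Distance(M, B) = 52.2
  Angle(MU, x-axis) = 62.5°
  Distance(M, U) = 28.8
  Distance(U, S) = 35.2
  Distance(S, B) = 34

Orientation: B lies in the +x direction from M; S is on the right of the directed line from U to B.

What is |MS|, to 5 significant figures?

21.474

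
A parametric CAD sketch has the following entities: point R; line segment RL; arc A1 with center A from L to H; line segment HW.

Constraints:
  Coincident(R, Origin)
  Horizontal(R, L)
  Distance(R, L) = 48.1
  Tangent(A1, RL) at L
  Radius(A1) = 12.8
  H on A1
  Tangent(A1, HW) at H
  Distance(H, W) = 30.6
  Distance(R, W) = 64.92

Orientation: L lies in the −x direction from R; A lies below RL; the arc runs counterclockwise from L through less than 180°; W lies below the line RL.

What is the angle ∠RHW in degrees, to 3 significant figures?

80.8°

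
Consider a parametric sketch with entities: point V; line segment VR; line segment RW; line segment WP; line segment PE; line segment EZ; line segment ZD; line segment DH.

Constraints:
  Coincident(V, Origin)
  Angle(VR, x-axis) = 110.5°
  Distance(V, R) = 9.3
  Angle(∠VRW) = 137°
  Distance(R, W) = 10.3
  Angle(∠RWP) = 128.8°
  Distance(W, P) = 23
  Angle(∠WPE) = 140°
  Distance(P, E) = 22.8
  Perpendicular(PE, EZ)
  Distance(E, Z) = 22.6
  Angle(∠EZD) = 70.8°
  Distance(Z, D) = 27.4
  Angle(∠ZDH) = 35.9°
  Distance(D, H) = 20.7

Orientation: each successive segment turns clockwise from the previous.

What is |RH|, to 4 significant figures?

38.35

V is at the origin; VR runs at 110.5° with length 9.3, so R = (-3.257, 8.711). ∠VRW = 137.0° gives RW at 67.50° from the x-axis; with |RW| = 10.3, W = (0.6847, 18.23). ∠RWP = 128.8° gives WP at 16.30° from the x-axis; with |WP| = 23.0, P = (22.76, 24.68). ∠WPE = 140.0° gives PE at -23.70° from the x-axis; with |PE| = 22.8, E = (43.64, 15.52). The perpendicularity gives EZ at right angles to PE, so EZ runs at -113.7°; with |EZ| = 22.6, Z = (34.55, -5.176). ∠EZD = 70.8° gives ZD at 137.1° from the x-axis; with |ZD| = 27.4, D = (14.48, 13.48). ∠ZDH = 35.9° gives DH at -7.000° from the x-axis; with |DH| = 20.7, H = (35.03, 10.95). Then |RH| = |H − R| = 38.35.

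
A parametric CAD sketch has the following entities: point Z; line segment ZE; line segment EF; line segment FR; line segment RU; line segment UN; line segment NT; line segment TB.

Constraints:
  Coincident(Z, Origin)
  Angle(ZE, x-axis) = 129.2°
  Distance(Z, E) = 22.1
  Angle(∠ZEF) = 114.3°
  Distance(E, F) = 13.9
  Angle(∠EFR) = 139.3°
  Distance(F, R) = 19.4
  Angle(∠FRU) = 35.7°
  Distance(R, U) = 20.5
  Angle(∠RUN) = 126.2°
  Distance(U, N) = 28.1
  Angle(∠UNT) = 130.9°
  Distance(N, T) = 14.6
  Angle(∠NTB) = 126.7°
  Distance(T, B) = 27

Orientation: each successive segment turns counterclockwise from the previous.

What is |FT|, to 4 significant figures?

31.33

Z is at the origin; ZE runs at 129.2° with length 22.1, so E = (-13.97, 17.13). ∠ZEF = 114.3° gives EF at -165.1° from the x-axis; with |EF| = 13.9, F = (-27.40, 13.55). ∠EFR = 139.3° gives FR at -124.4° from the x-axis; with |FR| = 19.4, R = (-38.36, -2.455). ∠FRU = 35.7° gives RU at 19.90° from the x-axis; with |RU| = 20.5, U = (-19.08, 4.523). ∠RUN = 126.2° gives UN at 73.70° from the x-axis; with |UN| = 28.1, N = (-11.20, 31.49). ∠UNT = 130.9° gives NT at 122.8° from the x-axis; with |NT| = 14.6, T = (-19.11, 43.77). Then |FT| = |T − F| = 31.33.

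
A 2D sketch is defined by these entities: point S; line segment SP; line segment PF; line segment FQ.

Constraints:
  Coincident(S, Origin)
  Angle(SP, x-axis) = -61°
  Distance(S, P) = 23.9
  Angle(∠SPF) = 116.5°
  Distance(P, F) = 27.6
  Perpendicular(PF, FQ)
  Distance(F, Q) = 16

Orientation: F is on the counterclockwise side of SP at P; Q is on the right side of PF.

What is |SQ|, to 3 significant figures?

53.5

S is at the origin; SP runs at -61.0° with length 23.9, so P = 23.9·(cos -61.0°, sin -61.0°) = (11.6, -20.9). ∠SPF = 116.5°, so PF runs at -61.0° + (180° − 116.5°) = 2.50° from the x-axis; with |PF| = 27.6, F = P + 27.6·(cos 2.50°, sin 2.50°) = (39.2, -19.7). PF is perpendicular to FQ; with |FQ| = 16.0 on the right of PF, Q = F + 16.0·(0.0436, -0.999) = (39.9, -35.7). Then |SQ| = |Q − S| = 53.5.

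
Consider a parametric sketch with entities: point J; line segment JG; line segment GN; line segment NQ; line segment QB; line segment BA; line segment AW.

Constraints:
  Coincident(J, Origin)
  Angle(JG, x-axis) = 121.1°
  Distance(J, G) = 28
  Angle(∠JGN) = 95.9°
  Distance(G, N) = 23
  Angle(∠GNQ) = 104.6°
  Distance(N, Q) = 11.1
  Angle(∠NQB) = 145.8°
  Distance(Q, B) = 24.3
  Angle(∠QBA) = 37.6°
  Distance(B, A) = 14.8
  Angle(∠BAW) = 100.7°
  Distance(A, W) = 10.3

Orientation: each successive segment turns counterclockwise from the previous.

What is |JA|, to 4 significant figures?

17.98

J is at the origin; JG runs at 121.1° with length 28.0, so G = (-14.46, 23.98). ∠JGN = 95.9° gives GN at -154.8° from the x-axis; with |GN| = 23.0, N = (-35.27, 14.18). ∠GNQ = 104.6° gives NQ at -79.40° from the x-axis; with |NQ| = 11.1, Q = (-33.23, 3.272). ∠NQB = 145.8° gives QB at -45.20° from the x-axis; with |QB| = 24.3, B = (-16.11, -13.97). ∠QBA = 37.6° gives BA at 97.20° from the x-axis; with |BA| = 14.8, A = (-17.96, 0.7127). Then |JA| = |A − J| = 17.98.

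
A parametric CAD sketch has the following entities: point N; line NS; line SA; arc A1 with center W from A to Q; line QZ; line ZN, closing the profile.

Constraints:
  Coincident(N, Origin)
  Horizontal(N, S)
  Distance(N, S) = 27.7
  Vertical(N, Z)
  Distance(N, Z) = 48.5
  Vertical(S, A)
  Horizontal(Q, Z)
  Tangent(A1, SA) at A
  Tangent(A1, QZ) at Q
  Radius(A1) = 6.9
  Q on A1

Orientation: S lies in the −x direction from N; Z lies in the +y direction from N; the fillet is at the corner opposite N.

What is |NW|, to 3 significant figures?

46.5

N is at the origin; N and S share the same y with |NS| = 27.7 and S on the −x side, so S = (-27.7, 0.00). N and Z share the same x with |NZ| = 48.5 and Z on the +y side, so Z = (0.00, 48.5). The virtual corner opposite N is at (-27.7, 48.5). Since A1 is tangent to SA there, WA ⟂ SA and since A1 is tangent to QZ there, WQ ⟂ QZ, with radius 6.9, so the center W sits 6.9 in from both sides at W = (-20.8, 41.6). Then |NW| = |W − N| = 46.5.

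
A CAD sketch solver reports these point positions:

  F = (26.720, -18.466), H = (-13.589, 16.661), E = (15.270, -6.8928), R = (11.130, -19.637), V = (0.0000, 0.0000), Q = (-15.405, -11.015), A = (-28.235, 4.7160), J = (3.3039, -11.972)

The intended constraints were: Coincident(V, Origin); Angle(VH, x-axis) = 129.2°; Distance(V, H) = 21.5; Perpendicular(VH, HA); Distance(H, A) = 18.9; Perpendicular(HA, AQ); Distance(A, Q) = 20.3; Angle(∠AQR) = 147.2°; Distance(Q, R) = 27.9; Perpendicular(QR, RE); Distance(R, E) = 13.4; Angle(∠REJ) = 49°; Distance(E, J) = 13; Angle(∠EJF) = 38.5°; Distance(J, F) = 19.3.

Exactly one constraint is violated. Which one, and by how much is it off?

Distance(J, F) = 19.3 — off by 5.00.

V = (0.00, 0.00) ✓; VH at 129.2° ✓; |VH| = 21.50 ✓; ∠(VH, HA) = 90.00° ✓; |HA| = 18.90 ✓; ∠(HA, AQ) = 90.00° ✓; |AQ| = 20.30 ✓; ∠AQR = 147.2° ✓; |QR| = 27.90 ✓; ∠(QR, RE) = 90.00° ✓; |RE| = 13.40 ✓; ∠REJ = 49.00° ✓; |EJ| = 13.00 ✓; ∠EJF = 38.50° ✓; |JF| = 24.30 ✗.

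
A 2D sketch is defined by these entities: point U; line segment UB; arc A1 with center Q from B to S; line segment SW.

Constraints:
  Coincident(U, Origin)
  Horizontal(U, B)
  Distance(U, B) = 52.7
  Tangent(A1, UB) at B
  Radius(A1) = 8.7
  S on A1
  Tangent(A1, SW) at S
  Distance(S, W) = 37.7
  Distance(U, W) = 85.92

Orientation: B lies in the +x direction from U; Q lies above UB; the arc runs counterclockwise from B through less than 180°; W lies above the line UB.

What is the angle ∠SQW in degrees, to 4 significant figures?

77.01°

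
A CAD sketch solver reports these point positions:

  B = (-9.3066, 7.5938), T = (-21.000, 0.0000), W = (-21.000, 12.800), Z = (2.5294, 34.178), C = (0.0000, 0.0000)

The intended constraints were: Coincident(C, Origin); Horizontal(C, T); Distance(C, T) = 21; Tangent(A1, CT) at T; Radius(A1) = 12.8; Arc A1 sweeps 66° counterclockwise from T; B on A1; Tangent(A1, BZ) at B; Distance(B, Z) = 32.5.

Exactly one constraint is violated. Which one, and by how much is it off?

Distance(B, Z) = 32.5 — off by 3.40.

C = (0.00, 0.00) ✓; C.y = 0.00, T.y = 0.00 ✓; |CT| = 21.00 ✓; ∠(WT, TC) = 90.00° ✓; |WT| = 12.80 ✓; bearing(W→B) − bearing(W→T) = 66.00° ✓; |WB| = 12.80 ✓; ∠(WB, BZ) = 90.00° ✓; |BZ| = 29.10 ✗.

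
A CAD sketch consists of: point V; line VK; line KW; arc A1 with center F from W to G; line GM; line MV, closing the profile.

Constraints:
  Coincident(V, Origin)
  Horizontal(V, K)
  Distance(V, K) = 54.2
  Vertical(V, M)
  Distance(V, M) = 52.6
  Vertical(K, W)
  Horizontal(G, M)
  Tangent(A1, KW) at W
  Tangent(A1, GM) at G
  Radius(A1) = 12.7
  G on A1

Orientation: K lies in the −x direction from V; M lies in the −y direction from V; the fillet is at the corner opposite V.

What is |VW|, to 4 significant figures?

67.30

V is at the origin; V and K share the same y with |VK| = 54.2 and K on the −x side, so K = (-54.20, 0.000). V and M share the same x with |VM| = 52.6 and M on the −y side, so M = (0.000, -52.60). The virtual corner opposite V is at (-54.20, -52.60). The tangent condition forces FW to be normal to KW and the tangent condition forces FG to be normal to GM, with radius 12.7, so the center F sits 12.7 in from both sides at F = (-41.50, -39.90). That places the tangent points at W = (-54.20, -39.90) on KW and G = (-41.50, -52.60) on GM. Then |VW| = |W − V| = 67.30.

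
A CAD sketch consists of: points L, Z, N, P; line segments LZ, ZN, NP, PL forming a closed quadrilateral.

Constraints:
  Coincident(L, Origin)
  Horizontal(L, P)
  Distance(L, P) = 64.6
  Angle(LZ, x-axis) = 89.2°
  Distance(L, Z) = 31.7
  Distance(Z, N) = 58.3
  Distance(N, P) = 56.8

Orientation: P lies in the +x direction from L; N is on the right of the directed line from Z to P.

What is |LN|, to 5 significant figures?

28.558

L is at the origin; L and P share the same y with |LP| = 64.6 and P in +x, so P = (64.6, 0). LZ runs at 89.2° with |LZ| = 31.7, so Z = (0.44260, 31.697). N is determined by |ZN| = 58.3 and |NP| = 56.8 together: it lies at the intersection of circle(Z, 58.3) and circle(P, 56.8). With |ZP| = 71.560, the foot of the radical line on ZP is 36.986 from Z and the perpendicular offset is √(58.3² − 36.986²) = 45.065. Taking the right-of-ZP solution: N = (13.642, -25.089).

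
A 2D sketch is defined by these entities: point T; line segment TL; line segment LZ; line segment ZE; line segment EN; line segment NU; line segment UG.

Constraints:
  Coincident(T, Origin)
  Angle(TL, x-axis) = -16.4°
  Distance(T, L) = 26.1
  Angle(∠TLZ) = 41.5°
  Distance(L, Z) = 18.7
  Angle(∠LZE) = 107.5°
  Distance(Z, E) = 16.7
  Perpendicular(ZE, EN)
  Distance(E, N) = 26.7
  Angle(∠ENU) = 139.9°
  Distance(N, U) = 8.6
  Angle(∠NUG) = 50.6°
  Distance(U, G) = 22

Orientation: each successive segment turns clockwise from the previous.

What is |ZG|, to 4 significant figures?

13.67

T is at the origin; TL runs at -16.4° with length 26.1, so L = (25.04, -7.369). ∠TLZ = 41.5° gives LZ at -154.9° from the x-axis; with |LZ| = 18.7, Z = (8.104, -15.30). ∠LZE = 107.5° gives ZE at 132.6° from the x-axis; with |ZE| = 16.7, E = (-3.200, -3.009). ZE is perpendicular to EN, so EN runs at 42.60°; with |EN| = 26.7, N = (16.45, 15.06). ∠ENU = 139.9° gives NU at 2.500° from the x-axis; with |NU| = 8.6, U = (25.05, 15.44). ∠NUG = 50.6° gives UG at -126.9° from the x-axis; with |UG| = 22.0, G = (11.84, -2.154). Then |ZG| = |G − Z| = 13.67.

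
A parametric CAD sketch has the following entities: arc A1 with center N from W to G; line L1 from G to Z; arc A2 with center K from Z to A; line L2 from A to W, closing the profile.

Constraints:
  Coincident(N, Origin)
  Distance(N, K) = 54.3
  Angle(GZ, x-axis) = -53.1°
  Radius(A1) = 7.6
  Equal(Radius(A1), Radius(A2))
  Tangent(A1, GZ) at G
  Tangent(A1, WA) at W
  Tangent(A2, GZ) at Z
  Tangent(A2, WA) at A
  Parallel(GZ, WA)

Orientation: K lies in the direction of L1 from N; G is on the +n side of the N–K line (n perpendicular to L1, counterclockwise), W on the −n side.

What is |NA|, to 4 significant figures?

54.83

Tangency of A1 to both parallel lines with radius 7.6 puts G and W at N ± 7.6·n: G = (6.078, 4.563), W = (-6.078, -4.563). Equal radii place Z and A the same way about K: Z = K + 7.6·n = (38.68, -38.86), A = K − 7.6·n = (26.53, -47.99). Then |NA| = |A − N| = 54.83.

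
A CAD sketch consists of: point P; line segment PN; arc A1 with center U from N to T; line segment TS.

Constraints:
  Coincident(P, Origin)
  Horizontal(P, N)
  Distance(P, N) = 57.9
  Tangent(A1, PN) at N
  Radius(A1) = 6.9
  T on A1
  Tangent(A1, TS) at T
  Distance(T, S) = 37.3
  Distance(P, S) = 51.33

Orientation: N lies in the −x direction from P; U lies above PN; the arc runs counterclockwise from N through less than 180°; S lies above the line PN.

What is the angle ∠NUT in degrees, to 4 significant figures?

63.80°

Checks: ∠(UN, NP) = 90.00° ✓; |UT| = 6.900 ✓; ∠(UT, TS) = 90.00° ✓; |TS| = 37.30 ✓; |PS| = 51.33 ✓.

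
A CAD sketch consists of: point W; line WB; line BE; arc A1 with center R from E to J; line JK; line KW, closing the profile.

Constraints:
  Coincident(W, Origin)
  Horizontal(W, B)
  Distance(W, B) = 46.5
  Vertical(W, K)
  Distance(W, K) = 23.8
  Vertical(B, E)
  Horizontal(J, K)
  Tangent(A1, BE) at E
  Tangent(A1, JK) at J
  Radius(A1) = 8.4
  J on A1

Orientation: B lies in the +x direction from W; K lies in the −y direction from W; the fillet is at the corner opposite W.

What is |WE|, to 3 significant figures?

49.0

The virtual corner opposite W is at (46.5, -23.8). Since A1 is tangent to BE there, RE ⟂ BE and tangency of A1 to JK means the radius RJ is perpendicular to JK, with radius 8.4, so the center R sits 8.4 in from both sides at R = (38.1, -15.4). That places the tangent points at E = (46.5, -15.4) on BE and J = (38.1, -23.8) on JK. Then |WE| = |E − W| = 49.0.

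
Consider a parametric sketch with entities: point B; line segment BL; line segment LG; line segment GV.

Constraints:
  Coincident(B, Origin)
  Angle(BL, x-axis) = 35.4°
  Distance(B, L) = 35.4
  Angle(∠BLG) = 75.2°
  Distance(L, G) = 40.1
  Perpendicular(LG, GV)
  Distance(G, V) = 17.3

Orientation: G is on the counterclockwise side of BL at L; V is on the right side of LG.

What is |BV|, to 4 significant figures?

60.16

B is at the origin; BL runs at 35.4° with length 35.4, so L = 35.4·(cos 35.4°, sin 35.4°) = (28.86, 20.51). ∠BLG = 75.2°, so LG runs at 35.4° + (180° − 75.2°) = 140.2° from the x-axis; with |LG| = 40.1, G = L + 40.1·(cos 140.2°, sin 140.2°) = (-1.953, 46.17). The perpendicularity gives GV at right angles to LG; with |GV| = 17.3 on the right of LG, V = G + 17.3·(0.6401, 0.7683) = (9.121, 59.47). Then |BV| = |V − B| = 60.16.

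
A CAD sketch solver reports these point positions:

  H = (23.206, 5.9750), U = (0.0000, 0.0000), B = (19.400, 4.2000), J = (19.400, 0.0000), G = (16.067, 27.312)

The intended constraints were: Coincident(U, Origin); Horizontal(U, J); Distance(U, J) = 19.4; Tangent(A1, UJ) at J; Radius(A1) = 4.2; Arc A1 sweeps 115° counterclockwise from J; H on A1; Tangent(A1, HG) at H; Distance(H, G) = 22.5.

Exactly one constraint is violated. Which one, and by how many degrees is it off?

Tangent(A1, HG) at H — off by 6.50°.

U = (0.00, 0.00) ✓; U.y = 0.00, J.y = 0.00 ✓; |UJ| = 19.40 ✓; ∠(BJ, JU) = 90.00° ✓; |BJ| = 4.200 ✓; bearing(B→H) − bearing(B→J) = 115.0° ✓; |BH| = 4.200 ✓; ∠(BH, HG) = 96.50° ✗; |HG| = 22.50 ✓.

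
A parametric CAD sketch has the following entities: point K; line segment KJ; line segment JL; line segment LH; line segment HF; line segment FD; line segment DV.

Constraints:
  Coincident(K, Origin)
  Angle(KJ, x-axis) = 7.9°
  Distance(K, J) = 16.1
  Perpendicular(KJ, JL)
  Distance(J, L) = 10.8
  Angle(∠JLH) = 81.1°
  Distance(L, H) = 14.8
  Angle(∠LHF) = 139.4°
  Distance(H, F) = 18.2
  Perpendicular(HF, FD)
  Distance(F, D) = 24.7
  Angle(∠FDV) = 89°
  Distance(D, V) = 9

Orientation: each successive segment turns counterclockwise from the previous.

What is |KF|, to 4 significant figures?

11.63

K is at the origin; KJ runs at 7.9° with length 16.1, so J = (15.95, 2.213). KJ is perpendicular to JL, so JL runs at 97.90°; with |JL| = 10.8, L = (14.46, 12.91). ∠JLH = 81.1° gives LH at -163.2° from the x-axis; with |LH| = 14.8, H = (0.2945, 8.633). ∠LHF = 139.4° gives HF at -122.6° from the x-axis; with |HF| = 18.2, F = (-9.511, -6.700). Then |KF| = |F − K| = 11.63.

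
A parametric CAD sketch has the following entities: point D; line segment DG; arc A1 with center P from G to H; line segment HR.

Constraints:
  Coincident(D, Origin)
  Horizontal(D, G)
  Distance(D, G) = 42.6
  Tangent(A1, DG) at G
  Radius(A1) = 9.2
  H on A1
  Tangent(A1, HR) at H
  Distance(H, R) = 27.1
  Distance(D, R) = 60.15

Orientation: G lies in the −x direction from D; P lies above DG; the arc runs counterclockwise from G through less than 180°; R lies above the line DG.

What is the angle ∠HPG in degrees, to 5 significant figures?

117.70°

Checks: D.y = 0.00, G.y = 0.00 ✓; |PG| = 9.200 ✓; |PH| = 9.200 ✓; ∠(PH, HR) = 90.00° ✓; |HR| = 27.10 ✓; |DR| = 60.15 ✓.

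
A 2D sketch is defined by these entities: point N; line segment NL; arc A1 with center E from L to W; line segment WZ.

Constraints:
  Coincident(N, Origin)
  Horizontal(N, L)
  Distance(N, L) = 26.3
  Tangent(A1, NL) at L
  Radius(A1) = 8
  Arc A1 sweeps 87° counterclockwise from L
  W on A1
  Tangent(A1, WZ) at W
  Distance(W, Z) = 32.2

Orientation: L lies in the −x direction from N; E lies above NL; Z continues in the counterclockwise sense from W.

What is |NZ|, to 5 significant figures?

43.075

N is at the origin; N and L share the same y with |NL| = 26.3 and L on the −x side, so L = (-26.300, 0.0000). Since A1 is tangent to NL there, EL ⟂ NL, so E = L + (0, 8) = (-26.300, 8.0000). On A1, L sits at bearing -90° from E; an 87° counterclockwise sweep puts W at bearing -3°, so W = E + 8.0·(cos -3°, sin -3°) = (-18.311, 7.5813). The tangent condition forces EW to be normal to WZ, so WZ runs along (−sin -3°, cos -3°); with |WZ| = 32.2, Z = (-16.626, 39.737). Then |NZ| = |Z − N| = 43.075.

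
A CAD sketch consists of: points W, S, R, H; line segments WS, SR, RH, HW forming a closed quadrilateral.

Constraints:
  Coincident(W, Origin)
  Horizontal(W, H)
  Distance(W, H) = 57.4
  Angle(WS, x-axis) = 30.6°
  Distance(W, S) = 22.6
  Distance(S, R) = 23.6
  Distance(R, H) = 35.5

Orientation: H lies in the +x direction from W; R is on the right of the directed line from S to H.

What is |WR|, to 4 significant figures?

26.58

Checks: |SR| = 23.60 ✓; |RH| = 35.50 ✓.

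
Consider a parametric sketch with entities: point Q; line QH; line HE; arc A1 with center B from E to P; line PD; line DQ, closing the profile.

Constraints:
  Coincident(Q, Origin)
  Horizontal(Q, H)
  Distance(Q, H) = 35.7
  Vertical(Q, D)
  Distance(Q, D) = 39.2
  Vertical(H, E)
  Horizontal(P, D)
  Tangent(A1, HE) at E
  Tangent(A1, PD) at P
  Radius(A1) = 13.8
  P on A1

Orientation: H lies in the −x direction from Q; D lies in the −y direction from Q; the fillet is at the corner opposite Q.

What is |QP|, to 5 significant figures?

44.903

Q is at the origin; QH is horizontal with |QH| = 35.7 and H on the −x side, so H = (-35.700, 0.0000). QD is vertical with |QD| = 39.2 and D on the −y side, so D = (0.0000, -39.200). The virtual corner opposite Q is at (-35.700, -39.200). The tangent condition forces BE to be normal to HE and since A1 is tangent to PD there, BP ⟂ PD, with radius 13.8, so the center B sits 13.8 in from both sides at B = (-21.900, -25.400). That places the tangent points at E = (-35.700, -25.400) on HE and P = (-21.900, -39.200) on PD. Then |QP| = |P − Q| = 44.903.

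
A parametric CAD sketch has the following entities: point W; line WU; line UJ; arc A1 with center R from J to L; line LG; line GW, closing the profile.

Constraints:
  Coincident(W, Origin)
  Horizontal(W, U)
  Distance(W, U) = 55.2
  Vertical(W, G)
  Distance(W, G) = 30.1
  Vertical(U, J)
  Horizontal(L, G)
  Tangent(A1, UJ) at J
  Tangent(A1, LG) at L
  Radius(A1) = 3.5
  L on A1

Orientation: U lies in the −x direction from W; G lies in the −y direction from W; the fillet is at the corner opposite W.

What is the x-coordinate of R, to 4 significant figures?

-51.70

W is at the origin; W and U share the same y with |WU| = 55.2 and U on the −x side, so U = (-55.20, 0.000). WG is vertical with |WG| = 30.1 and G on the −y side, so G = (0.000, -30.10). The virtual corner opposite W is at (-55.20, -30.10). Since A1 is tangent to UJ there, RJ ⟂ UJ and tangency of A1 to LG means the radius RL is perpendicular to LG, with radius 3.5, so the center R sits 3.5 in from both sides at R = (-51.70, -26.60). So R.x = -51.70.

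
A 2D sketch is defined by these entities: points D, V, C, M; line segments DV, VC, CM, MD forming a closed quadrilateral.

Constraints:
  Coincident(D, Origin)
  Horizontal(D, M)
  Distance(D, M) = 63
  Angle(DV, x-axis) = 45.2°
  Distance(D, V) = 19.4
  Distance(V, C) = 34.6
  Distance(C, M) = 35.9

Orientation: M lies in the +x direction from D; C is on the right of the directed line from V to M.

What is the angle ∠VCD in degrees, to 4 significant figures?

32.39°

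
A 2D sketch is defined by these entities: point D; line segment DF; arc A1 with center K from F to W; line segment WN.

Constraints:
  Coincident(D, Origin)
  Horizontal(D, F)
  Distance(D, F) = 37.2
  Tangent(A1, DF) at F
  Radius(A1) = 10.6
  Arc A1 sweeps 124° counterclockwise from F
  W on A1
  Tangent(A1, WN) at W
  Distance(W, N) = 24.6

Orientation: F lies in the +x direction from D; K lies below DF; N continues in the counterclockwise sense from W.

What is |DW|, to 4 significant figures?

32.87

A1 meets DF tangentially, so KF is at right angles to DF, so K = F + (0, -10.6) = (37.20, -10.60). On A1, F sits at bearing 90° from K; a 124° counterclockwise sweep puts W at bearing 214°, so W = K + 10.6·(cos 214°, sin 214°) = (28.41, -16.53). Then |DW| = |W − D| = 32.87.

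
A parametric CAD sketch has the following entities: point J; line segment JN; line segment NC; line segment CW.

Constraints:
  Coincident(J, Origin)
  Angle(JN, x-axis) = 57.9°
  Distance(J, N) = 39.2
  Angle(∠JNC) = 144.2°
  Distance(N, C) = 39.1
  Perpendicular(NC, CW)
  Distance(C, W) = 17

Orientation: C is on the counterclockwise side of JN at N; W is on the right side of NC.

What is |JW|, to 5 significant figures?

81.366

∠JNC = 144.2°, so NC runs at 57.9° + (180° − 144.2°) = 93.700° from the x-axis; with |NC| = 39.1, C = N + 39.1·(cos 93.700°, sin 93.700°) = (18.308, 72.226). NC ⟂ CW; with |CW| = 17.0 on the right of NC, W = C + 17.0·(0.99792, 0.064532) = (35.272, 73.323). Then |JW| = |W − J| = 81.366.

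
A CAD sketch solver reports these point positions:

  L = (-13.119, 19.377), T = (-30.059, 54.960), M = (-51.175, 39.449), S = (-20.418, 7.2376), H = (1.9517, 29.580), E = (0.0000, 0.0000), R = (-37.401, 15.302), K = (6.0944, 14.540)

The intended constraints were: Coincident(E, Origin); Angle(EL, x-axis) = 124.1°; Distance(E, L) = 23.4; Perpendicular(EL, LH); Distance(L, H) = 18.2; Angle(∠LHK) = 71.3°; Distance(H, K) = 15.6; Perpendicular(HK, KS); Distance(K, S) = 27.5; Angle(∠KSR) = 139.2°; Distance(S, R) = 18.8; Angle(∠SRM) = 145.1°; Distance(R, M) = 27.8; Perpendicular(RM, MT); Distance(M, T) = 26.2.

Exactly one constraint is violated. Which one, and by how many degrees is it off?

Perpendicular(RM, MT) — off by 6.60°.

E = (0.00, 0.00) ✓; EL at 124.1° ✓; |EL| = 23.40 ✓; ∠(EL, LH) = 90.00° ✓; |LH| = 18.20 ✓; ∠LHK = 71.30° ✓; |HK| = 15.60 ✓; ∠(HK, KS) = 90.00° ✓; |KS| = 27.50 ✓; ∠KSR = 139.2° ✓; |SR| = 18.80 ✓; ∠SRM = 145.1° ✓; |RM| = 27.80 ✓; ∠(RM, MT) = 83.40° ✗; |MT| = 26.20 ✓.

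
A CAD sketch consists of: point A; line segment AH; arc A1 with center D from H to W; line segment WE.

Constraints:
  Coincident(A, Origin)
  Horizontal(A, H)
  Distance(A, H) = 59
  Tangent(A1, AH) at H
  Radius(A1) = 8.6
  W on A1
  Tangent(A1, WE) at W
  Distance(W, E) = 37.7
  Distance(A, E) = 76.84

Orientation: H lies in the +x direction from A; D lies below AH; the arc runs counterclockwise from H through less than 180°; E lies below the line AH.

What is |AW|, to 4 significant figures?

51.85

A is at the origin; A and H share the same y with |AH| = 59.0 and H on the +x side, so H = (59.00, 0.000). Since A1 is tangent to AH there, DH ⟂ AH, so D = H + (0, -8.6) = (59.00, -8.600). Since DW ⟂ WE (tangency), |DE| = √(8.6² + 37.7²) = 38.67 regardless of where W sits on A1. So E lies on both circle(A, 76.84) and circle(D, 38.67); the below-AH intersection is E = (60.61, -47.24). W is the foot of the tangent from E: W = (50.70, -10.86).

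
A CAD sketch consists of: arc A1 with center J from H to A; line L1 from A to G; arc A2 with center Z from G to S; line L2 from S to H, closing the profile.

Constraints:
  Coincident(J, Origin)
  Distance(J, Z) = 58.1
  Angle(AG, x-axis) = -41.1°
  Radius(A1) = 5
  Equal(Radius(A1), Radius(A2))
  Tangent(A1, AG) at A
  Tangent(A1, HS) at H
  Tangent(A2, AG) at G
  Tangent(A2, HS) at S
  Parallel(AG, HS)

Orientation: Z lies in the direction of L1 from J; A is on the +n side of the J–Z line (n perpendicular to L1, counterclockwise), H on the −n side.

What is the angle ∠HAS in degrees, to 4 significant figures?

80.23°

Tangency of A1 to both parallel lines with radius 5.0 puts A and H at J ± 5.0·n: A = (3.287, 3.768), H = (-3.287, -3.768). Equal radii place G and S the same way about Z: G = Z + 5.0·n = (47.07, -34.43), S = Z − 5.0·n = (40.50, -41.96). Then cos ∠HAS = AH·AS / (|AH||AS|), giving 80.23°.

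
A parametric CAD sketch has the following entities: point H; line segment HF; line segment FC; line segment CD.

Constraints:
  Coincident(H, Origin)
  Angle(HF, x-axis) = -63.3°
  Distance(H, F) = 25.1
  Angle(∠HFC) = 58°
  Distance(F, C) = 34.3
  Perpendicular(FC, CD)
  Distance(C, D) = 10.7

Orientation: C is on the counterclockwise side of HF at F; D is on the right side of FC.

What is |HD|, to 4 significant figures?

38.26

H is at the origin; HF runs at -63.3° with length 25.1, so F = 25.1·(cos -63.3°, sin -63.3°) = (11.28, -22.42). ∠HFC = 58.0°, so FC runs at -63.3° + (180° − 58.0°) = 58.70° from the x-axis; with |FC| = 34.3, C = F + 34.3·(cos 58.70°, sin 58.70°) = (29.10, 6.884). The perpendicularity gives CD at right angles to FC; with |CD| = 10.7 on the right of FC, D = C + 10.7·(0.8545, -0.5195) = (38.24, 1.325). Then |HD| = |D − H| = 38.26.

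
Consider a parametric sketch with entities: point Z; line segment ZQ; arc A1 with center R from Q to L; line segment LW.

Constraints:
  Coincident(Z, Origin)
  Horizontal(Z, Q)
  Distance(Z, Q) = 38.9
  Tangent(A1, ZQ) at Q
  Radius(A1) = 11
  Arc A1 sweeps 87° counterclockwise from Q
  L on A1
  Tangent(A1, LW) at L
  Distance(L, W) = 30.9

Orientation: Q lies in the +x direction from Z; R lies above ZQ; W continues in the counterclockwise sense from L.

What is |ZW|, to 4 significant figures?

66.01

Z is at the origin; Z and Q share the same y with |ZQ| = 38.9 and Q on the +x side, so Q = (38.90, 0.000). Since A1 is tangent to ZQ there, RQ ⟂ ZQ, so R = Q + (0, 11) = (38.90, 11.00). On A1, Q sits at bearing -90° from R; an 87° counterclockwise sweep puts L at bearing -3°, so L = R + 11.0·(cos -3°, sin -3°) = (49.88, 10.42). Tangency of A1 to LW means the radius RL is perpendicular to LW, so LW runs along (−sin -3°, cos -3°); with |LW| = 30.9, W = (51.50, 41.28). Then |ZW| = |W − Z| = 66.01.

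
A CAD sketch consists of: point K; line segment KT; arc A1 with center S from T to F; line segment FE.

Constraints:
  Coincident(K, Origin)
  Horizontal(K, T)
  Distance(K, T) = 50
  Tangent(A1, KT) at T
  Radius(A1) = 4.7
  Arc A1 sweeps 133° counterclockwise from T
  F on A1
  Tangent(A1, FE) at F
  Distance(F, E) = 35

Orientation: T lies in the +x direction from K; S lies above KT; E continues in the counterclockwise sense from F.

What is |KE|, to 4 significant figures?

44.68

K is at the origin; KT is horizontal with |KT| = 50.0 and T on the +x side, so T = (50.00, 0.000). A1 meets KT tangentially, so ST is at right angles to KT, so S = T + (0, 4.7) = (50.00, 4.700). On A1, T sits at bearing -90° from S; a 133° counterclockwise sweep puts F at bearing 43°, so F = S + 4.7·(cos 43°, sin 43°) = (53.44, 7.905). A1 meets FE tangentially, so SF is at right angles to FE, so FE runs along (−sin 43°, cos 43°); with |FE| = 35.0, E = (29.57, 33.50). Then |KE| = |E − K| = 44.68.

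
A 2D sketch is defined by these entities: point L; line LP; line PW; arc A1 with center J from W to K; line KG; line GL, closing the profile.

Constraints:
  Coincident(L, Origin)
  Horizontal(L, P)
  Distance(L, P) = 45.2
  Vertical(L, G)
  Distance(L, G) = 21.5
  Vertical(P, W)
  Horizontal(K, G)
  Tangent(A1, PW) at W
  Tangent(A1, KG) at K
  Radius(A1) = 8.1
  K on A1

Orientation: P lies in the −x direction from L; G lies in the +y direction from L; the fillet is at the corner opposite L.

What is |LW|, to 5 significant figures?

47.144

L is at the origin; L and P share the same y with |LP| = 45.2 and P on the −x side, so P = (-45.200, 0.0000). LG is vertical with |LG| = 21.5 and G on the +y side, so G = (0.0000, 21.500). The virtual corner opposite L is at (-45.200, 21.500). Tangency of A1 to PW means the radius JW is perpendicular to PW and A1 meets KG tangentially, so JK is at right angles to KG, with radius 8.1, so the center J sits 8.1 in from both sides at J = (-37.100, 13.400). That places the tangent points at W = (-45.200, 13.400) on PW and K = (-37.100, 21.500) on KG. Then |LW| = |W − L| = 47.144.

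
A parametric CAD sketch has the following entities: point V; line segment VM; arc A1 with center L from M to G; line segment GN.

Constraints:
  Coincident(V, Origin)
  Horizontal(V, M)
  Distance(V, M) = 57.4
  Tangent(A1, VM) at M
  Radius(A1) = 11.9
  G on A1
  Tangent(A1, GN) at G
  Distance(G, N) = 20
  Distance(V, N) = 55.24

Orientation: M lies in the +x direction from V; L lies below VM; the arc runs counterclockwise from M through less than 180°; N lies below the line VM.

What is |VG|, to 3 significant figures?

47.0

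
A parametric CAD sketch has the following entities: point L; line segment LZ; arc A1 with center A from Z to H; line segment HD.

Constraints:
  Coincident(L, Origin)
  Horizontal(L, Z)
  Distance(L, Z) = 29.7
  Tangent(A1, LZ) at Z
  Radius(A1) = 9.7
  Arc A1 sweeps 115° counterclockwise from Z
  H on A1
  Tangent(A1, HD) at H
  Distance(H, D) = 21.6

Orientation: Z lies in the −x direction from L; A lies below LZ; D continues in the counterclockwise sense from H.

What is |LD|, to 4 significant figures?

44.45

L is at the origin; LZ is horizontal with |LZ| = 29.7 and Z on the −x side, so Z = (-29.70, 0.000). The tangent condition forces AZ to be normal to LZ, so A = Z + (0, -9.7) = (-29.70, -9.700). On A1, Z sits at bearing 90° from A; a 115° counterclockwise sweep puts H at bearing 205°, so H = A + 9.7·(cos 205°, sin 205°) = (-38.49, -13.80). Since A1 is tangent to HD there, AH ⟂ HD, so HD runs along (−sin 205°, cos 205°); with |HD| = 21.6, D = (-29.36, -33.38). Then |LD| = |D − L| = 44.45.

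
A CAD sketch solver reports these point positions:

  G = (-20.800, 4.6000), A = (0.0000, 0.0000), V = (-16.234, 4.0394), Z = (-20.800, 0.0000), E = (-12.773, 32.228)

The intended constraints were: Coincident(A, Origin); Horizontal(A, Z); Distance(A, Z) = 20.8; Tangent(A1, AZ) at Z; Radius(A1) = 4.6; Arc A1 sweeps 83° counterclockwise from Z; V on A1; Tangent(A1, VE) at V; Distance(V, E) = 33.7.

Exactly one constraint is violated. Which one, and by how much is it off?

Distance(V, E) = 33.7 — off by 5.30.

A = (0.00, 0.00) ✓; A.y = 0.00, Z.y = 0.00 ✓; |AZ| = 20.80 ✓; ∠(GZ, ZA) = 90.00° ✓; |GZ| = 4.600 ✓; bearing(G→V) − bearing(G→Z) = 83.00° ✓; |GV| = 4.600 ✓; ∠(GV, VE) = 90.00° ✓; |VE| = 28.40 ✗.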